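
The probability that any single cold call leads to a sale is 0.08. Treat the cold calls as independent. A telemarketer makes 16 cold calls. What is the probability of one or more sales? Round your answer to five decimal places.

0.73661

P(at least one) = 1 − P(none) = 1 − (1 − 0.08)^16
= 1 − 0.2633936 = 0.7366064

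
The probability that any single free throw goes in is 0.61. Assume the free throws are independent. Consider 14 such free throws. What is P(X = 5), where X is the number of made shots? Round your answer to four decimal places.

X ~ Binomial(n=14, p=0.61).
P(X=5) = C(14,5) · p^5 · (1−p)^9
= 2002 · 0.08446 · 0.00020873 = 0.035293

0.0353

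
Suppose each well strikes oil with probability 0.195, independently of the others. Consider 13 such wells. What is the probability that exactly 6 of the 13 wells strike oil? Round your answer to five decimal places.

X ~ Binomial(n=13, p=0.195).
P(X=6) = C(13,6) · p^6 · (1−p)^7
= 1716 · 5.498e-05 · 0.21906 = 0.0206679

0.02067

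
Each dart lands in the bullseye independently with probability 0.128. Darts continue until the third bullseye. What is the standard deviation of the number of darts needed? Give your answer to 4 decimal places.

Y = total darts until the third success; negative binomial with r=3, p=0.128.
SD(Y) = √[r(1−p)/p²] = √(159.667969) = 12.635979

12.6360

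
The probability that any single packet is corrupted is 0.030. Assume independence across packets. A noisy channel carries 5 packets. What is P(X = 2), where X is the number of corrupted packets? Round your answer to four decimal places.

X ~ Binomial(n=5, p=0.03).
P(X=2) = C(5,2) · p^2 · (1−p)^3
= 10 · 0.0009 · 0.91267 = 0.008214

0.0082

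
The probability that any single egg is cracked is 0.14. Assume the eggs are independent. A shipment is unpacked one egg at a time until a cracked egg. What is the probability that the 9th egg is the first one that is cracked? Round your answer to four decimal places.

0.0419

Geometric (trials to first success), p = 0.14.
P(Y = 9) = (1−p)^8 · p = 0.29922 · 0.14 = 0.041891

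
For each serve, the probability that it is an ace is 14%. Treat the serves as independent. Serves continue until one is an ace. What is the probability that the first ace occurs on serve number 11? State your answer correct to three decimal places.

0.031

Geometric (trials to first success), p = 0.14.
P(Y = 11) = (1−p)^10 · p = 0.2213 · 0.14 = 0.03098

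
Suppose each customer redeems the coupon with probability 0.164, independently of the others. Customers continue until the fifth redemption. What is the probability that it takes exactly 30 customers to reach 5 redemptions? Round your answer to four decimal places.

0.0320

Y = trial on which the fifth success occurs; negative binomial, r=5, p=0.164.
P(Y=30) = C(29,4) · p^5 · (1−p)^25
= 23751 · 0.00011864 · 0.011354 = 0.031993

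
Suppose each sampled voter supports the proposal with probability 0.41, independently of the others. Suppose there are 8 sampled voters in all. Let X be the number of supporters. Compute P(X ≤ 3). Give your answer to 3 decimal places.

X ~ Binomial(8, 0.41); P(X ≤ 3) = Σ C(8,k) p^k (1−p)^(8−k) over k:
  k=0: C(8,0)·0.41^0·0.59^8 = 0.01468
  k=1: C(8,1)·0.41^1·0.59^7 = 0.08163
  k=2: C(8,2)·0.41^2·0.59^6 = 0.19854
  k=3: C(8,3)·0.41^3·0.59^5 = 0.27593
Total = 0.57078

0.571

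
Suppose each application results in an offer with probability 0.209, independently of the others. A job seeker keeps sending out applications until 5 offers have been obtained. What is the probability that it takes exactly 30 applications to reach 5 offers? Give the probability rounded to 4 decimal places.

Y = trial on which the fifth success occurs; negative binomial, r=5, p=0.209.
P(Y=30) = C(29,4) · p^5 · (1−p)^25
= 23751 · 0.00039878 · 0.0028472 = 0.026967

0.0270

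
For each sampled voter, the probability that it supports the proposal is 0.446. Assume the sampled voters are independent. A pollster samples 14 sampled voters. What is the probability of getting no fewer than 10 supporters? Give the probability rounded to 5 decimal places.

0.03992

X ~ Binomial(14, 0.446); P(X ≥ 10) = Σ C(14,k) p^k (1−p)^(14−k) over k:
  k=10: C(14,10)·0.446^10·0.554^4 = 0.0293644
  k=11: C(14,11)·0.446^11·0.554^3 = 0.0085964
  k=12: C(14,12)·0.446^12·0.554^2 = 0.0017301
  k=13: C(14,13)·0.446^13·0.554^1 = 0.0002143
  k=14: C(14,14)·0.446^14·0.554^0 = 0.0000123
Total = 0.0399175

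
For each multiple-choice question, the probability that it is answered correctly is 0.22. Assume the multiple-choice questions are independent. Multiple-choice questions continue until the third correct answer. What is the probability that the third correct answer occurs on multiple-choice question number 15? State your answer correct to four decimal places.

Y = trial on which the third success occurs; negative binomial, r=3, p=0.22.
P(Y=15) = C(14,2) · p^3 · (1−p)^12
= 91 · 0.010648 · 0.050715 = 0.049141

0.0491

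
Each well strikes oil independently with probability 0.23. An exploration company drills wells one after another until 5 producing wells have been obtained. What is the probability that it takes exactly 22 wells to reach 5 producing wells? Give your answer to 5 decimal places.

Y = trial on which the fifth success occurs; negative binomial, r=5, p=0.23.
P(Y=22) = C(21,4) · p^5 · (1−p)^17
= 5985 · 0.00064363 · 0.011758 = 0.0452945

0.04529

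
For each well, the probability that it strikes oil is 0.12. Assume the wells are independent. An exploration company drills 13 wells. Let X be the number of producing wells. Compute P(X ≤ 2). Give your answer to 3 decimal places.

0.802

X ~ Binomial(13, 0.12); P(X ≤ 2) = Σ C(13,k) p^k (1−p)^(13−k) over k:
  k=0: C(13,0)·0.12^0·0.88^13 = 0.18979
  k=1: C(13,1)·0.12^1·0.88^12 = 0.33645
  k=2: C(13,2)·0.12^2·0.88^11 = 0.27527
Total = 0.80151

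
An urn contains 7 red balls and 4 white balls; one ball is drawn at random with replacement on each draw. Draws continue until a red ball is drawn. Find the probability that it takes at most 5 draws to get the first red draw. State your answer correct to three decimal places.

0.994

Y = number of draws to the first success; geometric, p = 0.636364.
P(Y ≤ 5) = 1 − (1−p)^5 = 1 − 0.00636 = 0.99364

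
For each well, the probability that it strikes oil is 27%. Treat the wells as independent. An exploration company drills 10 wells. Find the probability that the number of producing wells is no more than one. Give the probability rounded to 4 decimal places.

0.2019

X ~ Binomial(10, 0.27); P(X ≤ 1) = Σ C(10,k) p^k (1−p)^(10−k) over k:
  k=0: C(10,0)·0.27^0·0.73^10 = 0.042976
  k=1: C(10,1)·0.27^1·0.73^9 = 0.158953
Total = 0.201930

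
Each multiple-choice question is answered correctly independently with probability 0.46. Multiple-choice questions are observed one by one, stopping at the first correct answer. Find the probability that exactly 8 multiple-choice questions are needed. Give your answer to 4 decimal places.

0.0062

Geometric (trials to first success), p = 0.46.
P(Y = 8) = (1−p)^7 · p = 0.013389 · 0.46 = 0.006159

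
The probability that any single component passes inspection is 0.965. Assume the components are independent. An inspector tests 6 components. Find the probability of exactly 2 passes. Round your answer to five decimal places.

0.00002

X ~ Binomial(n=6, p=0.965).
P(X=2) = C(6,2) · p^2 · (1−p)^4
= 15 · 0.93122 · 1.5006e-06 = 0.0000210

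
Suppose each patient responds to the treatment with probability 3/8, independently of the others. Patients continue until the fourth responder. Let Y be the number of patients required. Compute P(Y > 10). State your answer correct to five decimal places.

Needing more than 10 patients ⇔ fewer than 4 successes in the first 10. With X ~ Binomial(10, 0.375), P(Y > 10) = P(X ≤ 3).
  k=0: C(10,0)·0.375^0·0.625^10 = 0.0090949
  k=1: C(10,1)·0.375^1·0.625^9 = 0.0545697
  k=2: C(10,2)·0.375^2·0.625^8 = 0.1473381
  k=3: C(10,3)·0.375^3·0.625^7 = 0.2357410
P(X ≤ 3) = 0.4467438

0.44674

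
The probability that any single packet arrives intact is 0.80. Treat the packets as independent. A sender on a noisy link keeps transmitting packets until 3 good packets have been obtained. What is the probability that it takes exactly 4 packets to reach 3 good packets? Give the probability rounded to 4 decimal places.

0.3072

Y = trial on which the third success occurs; negative binomial, r=3, p=0.80.
P(Y=4) = C(3,2) · p^3 · (1−p)^1
= 3 · 0.512 · 0.2 = 0.307200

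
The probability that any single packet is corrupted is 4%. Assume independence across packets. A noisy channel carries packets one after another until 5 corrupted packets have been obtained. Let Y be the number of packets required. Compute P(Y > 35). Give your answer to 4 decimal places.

0.9878

Needing more than 35 packets ⇔ fewer than 5 successes in the first 35. With X ~ Binomial(35, 0.04), P(Y > 35) = P(X ≤ 4).
  k=0: C(35,0)·0.04^0·0.96^35 = 0.239603
  k=1: C(35,1)·0.04^1·0.96^34 = 0.349422
  k=2: C(35,2)·0.04^2·0.96^33 = 0.247507
  k=3: C(35,3)·0.04^3·0.96^32 = 0.113441
  k=4: C(35,4)·0.04^4·0.96^31 = 0.037814
P(X ≤ 4) = 0.987787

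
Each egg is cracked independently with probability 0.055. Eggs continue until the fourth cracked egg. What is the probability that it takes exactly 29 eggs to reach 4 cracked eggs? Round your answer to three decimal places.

Y = trial on which the fourth success occurs; negative binomial, r=4, p=0.055.
P(Y=29) = C(28,3) · p^4 · (1−p)^25
= 3276 · 9.1506e-06 · 0.24311 = 0.00729

0.007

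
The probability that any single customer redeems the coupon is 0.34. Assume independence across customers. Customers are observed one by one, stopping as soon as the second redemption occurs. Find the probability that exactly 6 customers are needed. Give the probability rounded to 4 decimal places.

Y = trial on which the second success occurs; negative binomial, r=2, p=0.34.
P(Y=6) = C(5,1) · p^2 · (1−p)^4
= 5 · 0.1156 · 0.18975 = 0.109674

0.1097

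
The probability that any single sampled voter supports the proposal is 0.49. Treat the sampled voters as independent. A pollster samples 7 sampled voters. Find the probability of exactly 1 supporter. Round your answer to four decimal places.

X ~ Binomial(n=7, p=0.49).
P(X=1) = C(7,1) · p^1 · (1−p)^6
= 7 · 0.49 · 0.017596 = 0.060355

0.0604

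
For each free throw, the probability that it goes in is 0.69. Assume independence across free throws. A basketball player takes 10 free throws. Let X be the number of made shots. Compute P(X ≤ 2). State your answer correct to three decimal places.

0.002

X ~ Binomial(10, 0.69); P(X ≤ 2) = Σ C(10,k) p^k (1−p)^(10−k) over k:
  k=0: C(10,0)·0.69^0·0.31^10 = 0.00001
  k=1: C(10,1)·0.69^1·0.31^9 = 0.00018
  k=2: C(10,2)·0.69^2·0.31^8 = 0.00183
Total = 0.00202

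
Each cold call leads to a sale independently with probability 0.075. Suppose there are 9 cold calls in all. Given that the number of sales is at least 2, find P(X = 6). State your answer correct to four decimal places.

X ~ Binomial(9, 0.075). Want P(X=6 | X≥2) = P(X=6) / P(X≥2).
P(X=6) = C(9,6)·0.075^6·0.925^3 = 0.000012
P(X≥2) = 1 − 0.495765 − 0.361774 = 0.142461
Ratio = 0.000012 / 0.142461 = 0.000083

0.0001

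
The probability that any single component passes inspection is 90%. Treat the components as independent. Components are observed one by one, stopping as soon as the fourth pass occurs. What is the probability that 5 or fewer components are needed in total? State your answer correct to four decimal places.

0.9185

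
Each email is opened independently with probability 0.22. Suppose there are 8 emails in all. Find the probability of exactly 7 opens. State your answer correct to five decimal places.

X ~ Binomial(n=8, p=0.22).
P(X=7) = C(8,7) · p^7 · (1−p)^1
= 8 · 2.4944e-05 · 0.78 = 0.0001556

0.00016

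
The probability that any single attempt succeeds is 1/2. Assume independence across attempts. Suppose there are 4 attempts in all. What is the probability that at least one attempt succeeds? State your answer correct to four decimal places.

0.9375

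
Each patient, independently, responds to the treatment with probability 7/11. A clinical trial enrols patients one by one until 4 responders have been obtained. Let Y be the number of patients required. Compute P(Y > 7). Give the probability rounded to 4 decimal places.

0.2229

Needing more than 7 patients ⇔ fewer than 4 successes in the first 7. With X ~ Binomial(7, 0.636364), P(Y > 7) = P(X ≤ 3).
  k=0: C(7,0)·0.636364^0·0.363636^7 = 0.000841
  k=1: C(7,1)·0.636364^1·0.363636^6 = 0.010299
  k=2: C(7,2)·0.636364^2·0.363636^5 = 0.054071
  k=3: C(7,3)·0.636364^3·0.363636^4 = 0.157708
P(X ≤ 3) = 0.222919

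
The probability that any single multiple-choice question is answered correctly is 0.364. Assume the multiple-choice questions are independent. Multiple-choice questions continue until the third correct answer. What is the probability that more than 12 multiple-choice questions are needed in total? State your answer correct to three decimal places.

0.129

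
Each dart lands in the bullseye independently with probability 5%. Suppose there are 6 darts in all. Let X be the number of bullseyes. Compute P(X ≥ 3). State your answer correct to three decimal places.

X ~ Binomial(6, 0.05); P(X ≥ 3) = Σ C(6,k) p^k (1−p)^(6−k) over k:
  k=3: C(6,3)·0.05^3·0.95^3 = 0.00214
  k=4: C(6,4)·0.05^4·0.95^2 = 0.00008
  k=5: C(6,5)·0.05^5·0.95^1 = 0.00000
  k=6: C(6,6)·0.05^6·0.95^0 = 0.00000
Total = 0.00223

0.002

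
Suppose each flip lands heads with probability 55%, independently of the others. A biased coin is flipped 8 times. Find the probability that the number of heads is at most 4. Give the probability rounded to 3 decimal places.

X ~ Binomial(8, 0.55); P(X ≤ 4) = Σ C(8,k) p^k (1−p)^(8−k) over k:
  k=0: C(8,0)·0.55^0·0.45^8 = 0.00168
  k=1: C(8,1)·0.55^1·0.45^7 = 0.01644
  k=2: C(8,2)·0.55^2·0.45^6 = 0.07033
  k=3: C(8,3)·0.55^3·0.45^5 = 0.17192
  k=4: C(8,4)·0.55^4·0.45^4 = 0.26266
Total = 0.52304

0.523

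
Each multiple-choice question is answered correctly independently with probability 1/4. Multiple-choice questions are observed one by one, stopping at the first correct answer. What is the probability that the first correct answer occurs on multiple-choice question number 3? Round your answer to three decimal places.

Geometric (trials to first success), p = 0.25.
P(Y = 3) = (1−p)^2 · p = 0.5625 · 0.25 = 0.14062

0.141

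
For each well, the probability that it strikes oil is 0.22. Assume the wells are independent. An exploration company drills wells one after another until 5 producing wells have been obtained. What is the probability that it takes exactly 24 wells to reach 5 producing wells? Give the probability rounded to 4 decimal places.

Y = trial on which the fifth success occurs; negative binomial, r=5, p=0.22.
P(Y=24) = C(23,4) · p^5 · (1−p)^19
= 8855 · 0.00051536 · 0.0089084 = 0.040654

0.0407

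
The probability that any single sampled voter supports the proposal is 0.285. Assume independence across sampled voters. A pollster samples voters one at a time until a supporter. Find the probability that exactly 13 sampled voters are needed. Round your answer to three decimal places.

0.005

Geometric (trials to first success), p = 0.285.
P(Y = 13) = (1−p)^12 · p = 0.017851 · 0.285 = 0.00509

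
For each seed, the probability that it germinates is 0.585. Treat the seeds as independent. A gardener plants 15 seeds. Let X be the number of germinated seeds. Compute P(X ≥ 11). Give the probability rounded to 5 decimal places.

X ~ Binomial(15, 0.585); P(X ≥ 11) = Σ C(15,k) p^k (1−p)^(15−k) over k:
  k=11: C(15,11)·0.585^11·0.415^4 = 0.1111833
  k=12: C(15,12)·0.585^12·0.415^3 = 0.0522428
  k=13: C(15,13)·0.585^13·0.415^2 = 0.0169946
  k=14: C(15,14)·0.585^14·0.415^1 = 0.0034223
  k=15: C(15,15)·0.585^15·0.415^0 = 0.0003216
Total = 0.1841646

0.18416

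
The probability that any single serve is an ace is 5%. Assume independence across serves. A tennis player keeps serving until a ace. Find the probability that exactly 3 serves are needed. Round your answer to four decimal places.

Geometric (trials to first success), p = 0.05.
P(Y = 3) = (1−p)^2 · p = 0.9025 · 0.05 = 0.045125

0.0451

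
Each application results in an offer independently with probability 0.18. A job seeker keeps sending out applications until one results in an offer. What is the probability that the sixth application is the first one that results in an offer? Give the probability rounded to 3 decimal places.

0.067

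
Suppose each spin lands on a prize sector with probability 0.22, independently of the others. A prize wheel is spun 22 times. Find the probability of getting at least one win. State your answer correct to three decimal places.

P(at least one) = 1 − P(none) = 1 − (1 − 0.22)^22
= 1 − 0.00423 = 0.99577

0.996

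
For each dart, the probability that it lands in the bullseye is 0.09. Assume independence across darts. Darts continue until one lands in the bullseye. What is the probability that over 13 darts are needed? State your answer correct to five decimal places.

0.29345

Y = number of darts to the first success; geometric, p = 0.09.
P(Y > 13) = P(first 13 all fail) = (1−p)^13 = 0.2934527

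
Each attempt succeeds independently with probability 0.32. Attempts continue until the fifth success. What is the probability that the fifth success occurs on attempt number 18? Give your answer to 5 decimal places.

Y = trial on which the fifth success occurs; negative binomial, r=5, p=0.32.
P(Y=18) = C(17,4) · p^5 · (1−p)^13
= 2380 · 0.0033554 · 0.0066468 = 0.0530814

0.05308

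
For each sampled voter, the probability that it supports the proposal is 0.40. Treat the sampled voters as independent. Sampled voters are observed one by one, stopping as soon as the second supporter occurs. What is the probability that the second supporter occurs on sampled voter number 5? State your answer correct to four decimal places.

0.1382

Y = trial on which the second success occurs; negative binomial, r=2, p=0.40.
P(Y=5) = C(4,1) · p^2 · (1−p)^3
= 4 · 0.16 · 0.216 = 0.138240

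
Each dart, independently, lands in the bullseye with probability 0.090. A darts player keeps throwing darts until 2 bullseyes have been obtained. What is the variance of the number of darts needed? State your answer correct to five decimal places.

224.69136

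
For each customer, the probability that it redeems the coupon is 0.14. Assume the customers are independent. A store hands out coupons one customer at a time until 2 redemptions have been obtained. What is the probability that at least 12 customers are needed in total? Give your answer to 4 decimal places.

0.5311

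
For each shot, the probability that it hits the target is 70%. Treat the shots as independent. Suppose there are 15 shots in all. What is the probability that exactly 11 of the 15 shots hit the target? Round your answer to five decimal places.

X ~ Binomial(n=15, p=0.70).
P(X=11) = C(15,11) · p^11 · (1−p)^4
= 1365 · 0.019773 · 0.0081 = 0.2186231

0.21862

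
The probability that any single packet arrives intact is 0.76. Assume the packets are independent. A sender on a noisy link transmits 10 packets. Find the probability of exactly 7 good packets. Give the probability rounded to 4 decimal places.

0.2429

X ~ Binomial(n=10, p=0.76).
P(X=7) = C(10,7) · p^7 · (1−p)^3
= 120 · 0.14645 · 0.013824 = 0.242946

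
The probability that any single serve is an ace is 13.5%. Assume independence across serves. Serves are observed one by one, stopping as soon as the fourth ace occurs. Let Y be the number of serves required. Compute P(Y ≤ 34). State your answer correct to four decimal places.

0.6916

Finishing within 34 serves ⇔ at least 4 successes in the first 34. With X ~ Binomial(34, 0.135), P(Y ≤ 34) = 1 − P(X ≤ 3).
  k=0: C(34,0)·0.135^0·0.865^34 = 0.007220
  k=1: C(34,1)·0.135^1·0.865^33 = 0.038313
  k=2: C(34,2)·0.135^2·0.865^32 = 0.098661
  k=3: C(34,3)·0.135^3·0.865^31 = 0.164245
1 − 0.308439 = 0.691561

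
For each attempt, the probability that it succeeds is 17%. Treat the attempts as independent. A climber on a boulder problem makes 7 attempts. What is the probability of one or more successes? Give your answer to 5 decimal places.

0.72864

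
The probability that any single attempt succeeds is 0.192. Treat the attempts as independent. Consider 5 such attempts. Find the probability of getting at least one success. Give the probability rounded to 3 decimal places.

P(at least one) = 1 − P(none) = 1 − (1 − 0.192)^5
= 1 − 0.34439 = 0.65561

0.656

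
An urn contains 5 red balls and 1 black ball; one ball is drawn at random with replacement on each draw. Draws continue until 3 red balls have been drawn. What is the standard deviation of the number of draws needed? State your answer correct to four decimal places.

0.8485

Y = total draws until the third success; negative binomial with r=3, p=0.833333.
SD(Y) = √[r(1−p)/p²] = √(0.720000) = 0.848528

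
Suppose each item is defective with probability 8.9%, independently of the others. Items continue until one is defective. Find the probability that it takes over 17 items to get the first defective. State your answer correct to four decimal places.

Y = number of items to the first success; geometric, p = 0.089.
P(Y > 17) = P(first 17 all fail) = (1−p)^17 = 0.205028

0.2050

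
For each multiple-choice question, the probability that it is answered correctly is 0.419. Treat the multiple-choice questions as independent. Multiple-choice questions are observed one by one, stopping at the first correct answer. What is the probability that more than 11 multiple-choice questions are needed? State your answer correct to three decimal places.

Y = number of multiple-choice questions to the first success; geometric, p = 0.419.
P(Y > 11) = P(first 11 all fail) = (1−p)^11 = 0.00255

0.003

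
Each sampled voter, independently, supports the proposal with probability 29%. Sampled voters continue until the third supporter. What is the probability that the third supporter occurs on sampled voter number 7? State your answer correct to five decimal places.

0.09296

Y = trial on which the third success occurs; negative binomial, r=3, p=0.29.
P(Y=7) = C(6,2) · p^3 · (1−p)^4
= 15 · 0.024389 · 0.25412 = 0.0929648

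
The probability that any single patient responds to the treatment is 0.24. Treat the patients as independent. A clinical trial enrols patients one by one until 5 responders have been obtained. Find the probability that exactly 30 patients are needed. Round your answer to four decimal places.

0.0198

Y = trial on which the fifth success occurs; negative binomial, r=5, p=0.24.
P(Y=30) = C(29,4) · p^5 · (1−p)^25
= 23751 · 0.00079626 · 0.0010479 = 0.019819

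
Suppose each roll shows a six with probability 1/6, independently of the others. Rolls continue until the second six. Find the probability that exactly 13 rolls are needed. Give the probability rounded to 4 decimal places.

0.0449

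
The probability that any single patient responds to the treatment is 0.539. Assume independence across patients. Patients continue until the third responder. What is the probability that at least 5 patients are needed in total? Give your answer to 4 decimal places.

0.6268

Needing more than 4 patients ⇔ fewer than 3 successes in the first 4. With X ~ Binomial(4, 0.539), P(Y > 4) = P(X ≤ 2).
  k=0: C(4,0)·0.539^0·0.461^4 = 0.045165
  k=1: C(4,1)·0.539^1·0.461^3 = 0.211228
  k=2: C(4,2)·0.539^2·0.461^2 = 0.370451
P(X ≤ 2) = 0.626844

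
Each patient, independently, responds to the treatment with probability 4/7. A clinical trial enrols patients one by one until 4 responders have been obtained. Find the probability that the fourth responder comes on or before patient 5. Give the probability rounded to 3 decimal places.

0.289

Finishing within 5 patients ⇔ at least 4 successes in the first 5. With X ~ Binomial(5, 0.571429), P(Y ≤ 5) = 1 − P(X ≤ 3).
  k=0: C(5,0)·0.571429^0·0.428571^5 = 0.01446
  k=1: C(5,1)·0.571429^1·0.428571^4 = 0.09639
  k=2: C(5,2)·0.571429^2·0.428571^3 = 0.25704
  k=3: C(5,3)·0.571429^3·0.428571^2 = 0.34271
1 − 0.71060 = 0.28940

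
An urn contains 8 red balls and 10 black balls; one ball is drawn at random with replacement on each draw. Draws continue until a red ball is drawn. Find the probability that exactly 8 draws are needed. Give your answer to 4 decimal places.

Geometric (trials to first success), p = 0.444444.
P(Y = 8) = (1−p)^7 · p = 0.016334 · 0.444444 = 0.007260

0.0073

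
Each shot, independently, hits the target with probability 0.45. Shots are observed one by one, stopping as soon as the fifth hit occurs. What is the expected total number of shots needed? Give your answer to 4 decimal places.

11.1111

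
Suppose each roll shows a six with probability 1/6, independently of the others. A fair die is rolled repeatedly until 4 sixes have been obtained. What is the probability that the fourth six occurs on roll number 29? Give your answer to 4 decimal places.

0.0265

Y = trial on which the fourth success occurs; negative binomial, r=4, p=0.166667.
P(Y=29) = C(28,3) · p^4 · (1−p)^25
= 3276 · 0.0007716 · 0.010483 = 0.026498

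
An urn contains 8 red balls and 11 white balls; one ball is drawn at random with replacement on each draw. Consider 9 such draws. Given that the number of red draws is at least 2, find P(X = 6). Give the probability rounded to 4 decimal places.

X ~ Binomial(9, 0.421053). Want P(X=6 | X≥2) = P(X=6) / P(X≥2).
P(X=6) = C(9,6)·0.421053^6·0.578947^3 = 0.090827
P(X≥2) = 1 − 0.007307 − 0.047829 = 0.944864
Ratio = 0.090827 / 0.944864 = 0.096127

0.0961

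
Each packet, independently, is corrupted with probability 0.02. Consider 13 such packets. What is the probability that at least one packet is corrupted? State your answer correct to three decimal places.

0.231

P(at least one) = 1 − P(none) = 1 − (1 − 0.02)^13
= 1 − 0.76902 = 0.23098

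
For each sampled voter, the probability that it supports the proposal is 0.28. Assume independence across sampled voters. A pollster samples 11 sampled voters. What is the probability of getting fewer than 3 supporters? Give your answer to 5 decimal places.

0.36649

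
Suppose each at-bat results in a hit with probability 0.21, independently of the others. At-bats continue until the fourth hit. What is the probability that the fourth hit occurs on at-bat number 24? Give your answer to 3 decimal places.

Y = trial on which the fourth success occurs; negative binomial, r=4, p=0.21.
P(Y=24) = C(23,3) · p^4 · (1−p)^20
= 1771 · 0.0019448 · 0.0089648 = 0.03088

0.031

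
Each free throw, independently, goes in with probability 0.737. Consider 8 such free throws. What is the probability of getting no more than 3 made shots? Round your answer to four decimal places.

X ~ Binomial(8, 0.737); P(X ≤ 3) = Σ C(8,k) p^k (1−p)^(8−k) over k:
  k=0: C(8,0)·0.737^0·0.263^8 = 0.000023
  k=1: C(8,1)·0.737^1·0.263^7 = 0.000513
  k=2: C(8,2)·0.737^2·0.263^6 = 0.005033
  k=3: C(8,3)·0.737^3·0.263^5 = 0.028208
Total = 0.033777

0.0338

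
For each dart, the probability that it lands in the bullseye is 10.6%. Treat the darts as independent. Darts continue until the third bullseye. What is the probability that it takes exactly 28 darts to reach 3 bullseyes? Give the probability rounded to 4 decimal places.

Y = trial on which the third success occurs; negative binomial, r=3, p=0.106.
P(Y=28) = C(27,2) · p^3 · (1−p)^25
= 351 · 0.001191 · 0.060735 = 0.025390

0.0254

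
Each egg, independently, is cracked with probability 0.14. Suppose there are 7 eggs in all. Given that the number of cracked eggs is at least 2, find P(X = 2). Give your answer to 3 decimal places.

X ~ Binomial(7, 0.14). Want P(X=2 | X≥2) = P(X=2) / P(X≥2).
P(X=2) = C(7,2)·0.14^2·0.86^5 = 0.19363
P(X≥2) = 1 − 0.34793 − 0.39648 = 0.25560
Ratio = 0.19363 / 0.25560 = 0.75755

0.758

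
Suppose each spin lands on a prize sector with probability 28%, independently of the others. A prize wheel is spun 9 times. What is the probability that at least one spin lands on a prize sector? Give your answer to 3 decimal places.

P(at least one) = 1 − P(none) = 1 − (1 − 0.28)^9
= 1 − 0.05200 = 0.94800

0.948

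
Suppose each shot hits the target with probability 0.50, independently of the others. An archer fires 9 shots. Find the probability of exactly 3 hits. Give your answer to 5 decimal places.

0.16406

X ~ Binomial(n=9, p=0.50).
P(X=3) = C(9,3) · p^3 · (1−p)^6
= 84 · 0.125 · 0.015625 = 0.1640625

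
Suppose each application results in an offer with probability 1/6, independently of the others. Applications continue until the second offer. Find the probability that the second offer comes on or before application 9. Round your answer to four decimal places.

0.4573

Finishing within 9 applications ⇔ at least 2 successes in the first 9. With X ~ Binomial(9, 0.166667), P(Y ≤ 9) = 1 − P(X ≤ 1).
  k=0: C(9,0)·0.166667^0·0.833333^9 = 0.193807
  k=1: C(9,1)·0.166667^1·0.833333^8 = 0.348852
1 − 0.542659 = 0.457341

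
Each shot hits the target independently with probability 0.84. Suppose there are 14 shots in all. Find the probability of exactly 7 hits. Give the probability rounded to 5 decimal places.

0.00272

X ~ Binomial(n=14, p=0.84).
P(X=7) = C(14,7) · p^7 · (1−p)^7
= 3432 · 0.29509 · 2.6844e-06 = 0.0027186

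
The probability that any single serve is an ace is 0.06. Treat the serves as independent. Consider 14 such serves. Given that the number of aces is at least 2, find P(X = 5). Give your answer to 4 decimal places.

0.0044

X ~ Binomial(14, 0.06). Want P(X=5 | X≥2) = P(X=5) / P(X≥2).
P(X=5) = C(14,5)·0.06^5·0.94^9 = 0.000892
P(X≥2) = 1 − 0.420523 − 0.375787 = 0.203690
Ratio = 0.000892 / 0.203690 = 0.004379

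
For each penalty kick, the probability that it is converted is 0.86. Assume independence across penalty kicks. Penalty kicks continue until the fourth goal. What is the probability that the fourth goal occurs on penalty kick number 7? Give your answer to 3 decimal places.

0.030

Y = trial on which the fourth success occurs; negative binomial, r=4, p=0.86.
P(Y=7) = C(6,3) · p^4 · (1−p)^3
= 20 · 0.54701 · 0.002744 = 0.03002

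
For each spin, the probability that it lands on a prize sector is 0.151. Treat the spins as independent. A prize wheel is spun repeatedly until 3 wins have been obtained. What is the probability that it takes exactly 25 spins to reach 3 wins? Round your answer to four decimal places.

Y = trial on which the third success occurs; negative binomial, r=3, p=0.151.
P(Y=25) = C(24,2) · p^3 · (1−p)^22
= 276 · 0.003443 · 0.027288 = 0.025930

0.0259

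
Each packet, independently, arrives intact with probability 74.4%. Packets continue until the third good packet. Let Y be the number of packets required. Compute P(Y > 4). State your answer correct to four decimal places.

0.2719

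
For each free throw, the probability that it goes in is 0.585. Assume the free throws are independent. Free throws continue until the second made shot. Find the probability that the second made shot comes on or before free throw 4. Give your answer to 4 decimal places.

Finishing within 4 free throws ⇔ at least 2 successes in the first 4. With X ~ Binomial(4, 0.585), P(Y ≤ 4) = 1 − P(X ≤ 1).
  k=0: C(4,0)·0.585^0·0.415^4 = 0.029661
  k=1: C(4,1)·0.585^1·0.415^3 = 0.167248
1 − 0.196909 = 0.803091

0.8031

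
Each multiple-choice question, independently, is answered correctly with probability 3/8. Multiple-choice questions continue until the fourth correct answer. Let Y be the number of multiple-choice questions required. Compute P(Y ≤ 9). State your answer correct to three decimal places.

Finishing within 9 multiple-choice questions ⇔ at least 4 successes in the first 9. With X ~ Binomial(9, 0.375), P(Y ≤ 9) = 1 − P(X ≤ 3).
  k=0: C(9,0)·0.375^0·0.625^9 = 0.01455
  k=1: C(9,1)·0.375^1·0.625^8 = 0.07858
  k=2: C(9,2)·0.375^2·0.625^7 = 0.18859
  k=3: C(9,3)·0.375^3·0.625^6 = 0.26403
1 − 0.54576 = 0.45424

0.454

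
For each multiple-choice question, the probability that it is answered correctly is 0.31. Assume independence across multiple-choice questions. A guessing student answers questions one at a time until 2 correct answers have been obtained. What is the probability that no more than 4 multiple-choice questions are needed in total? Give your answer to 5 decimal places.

Finishing within 4 multiple-choice questions ⇔ at least 2 successes in the first 4. With X ~ Binomial(4, 0.31), P(Y ≤ 4) = 1 − P(X ≤ 1).
  k=0: C(4,0)·0.31^0·0.69^4 = 0.2266712
  k=1: C(4,1)·0.31^1·0.69^3 = 0.4073512
1 − 0.6340224 = 0.3659776

0.36598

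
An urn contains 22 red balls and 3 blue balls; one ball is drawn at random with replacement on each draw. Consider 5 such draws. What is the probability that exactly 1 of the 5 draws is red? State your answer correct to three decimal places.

0.001

X ~ Binomial(n=5, p=0.88).
P(X=1) = C(5,1) · p^1 · (1−p)^4
= 5 · 0.88 · 0.00020736 = 0.00091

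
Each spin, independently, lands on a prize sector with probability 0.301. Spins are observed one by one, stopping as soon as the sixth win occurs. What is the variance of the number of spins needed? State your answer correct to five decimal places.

46.29088

Y = total spins until the sixth success; negative binomial with r=6, p=0.301.
Var(Y) = r(1−p)/p² = 6·0.699 / 0.301² = 46.2908798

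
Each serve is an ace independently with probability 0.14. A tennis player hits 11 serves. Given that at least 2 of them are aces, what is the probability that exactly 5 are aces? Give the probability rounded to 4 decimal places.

0.0214

X ~ Binomial(11, 0.14). Want P(X=5 | X≥2) = P(X=5) / P(X≥2).
P(X=5) = C(11,5)·0.14^5·0.86^6 = 0.010052
P(X≥2) = 1 − 0.190319 − 0.340804 = 0.468876
Ratio = 0.010052 / 0.468876 = 0.021440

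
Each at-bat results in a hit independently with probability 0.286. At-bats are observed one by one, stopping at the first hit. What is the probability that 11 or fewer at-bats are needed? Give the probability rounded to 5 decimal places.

0.97541

Y = number of at-bats to the first success; geometric, p = 0.286.
P(Y ≤ 11) = 1 − (1−p)^11 = 1 − 0.0245856 = 0.9754144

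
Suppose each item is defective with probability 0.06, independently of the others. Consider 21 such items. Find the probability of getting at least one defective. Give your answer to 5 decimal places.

P(at least one) = 1 − P(none) = 1 − (1 − 0.06)^21
= 1 − 0.2726999 = 0.7273001

0.72730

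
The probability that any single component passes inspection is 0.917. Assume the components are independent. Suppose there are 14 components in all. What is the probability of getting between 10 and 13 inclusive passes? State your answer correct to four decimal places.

X ~ Binomial(14, 0.917); P(10 ≤ X ≤ 13) = Σ C(14,k) p^k (1−p)^(14−k) over k:
  k=10: C(14,10)·0.917^10·0.083^4 = 0.019973
  k=11: C(14,11)·0.917^11·0.083^3 = 0.080241
  k=12: C(14,12)·0.917^12·0.083^2 = 0.221631
  k=13: C(14,13)·0.917^13·0.083^1 = 0.376710
Total = 0.698555

0.6986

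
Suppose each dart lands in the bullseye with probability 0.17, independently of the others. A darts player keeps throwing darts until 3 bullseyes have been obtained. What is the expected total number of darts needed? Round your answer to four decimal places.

Y = total darts until the third success; negative binomial with r=3, p=0.17.
E[Y] = r / p = 3 / 0.17 = 17.647059

17.6471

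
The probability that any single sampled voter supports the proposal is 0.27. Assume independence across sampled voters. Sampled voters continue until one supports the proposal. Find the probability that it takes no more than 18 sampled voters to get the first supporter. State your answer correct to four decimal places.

Y = number of sampled voters to the first success; geometric, p = 0.27.
P(Y ≤ 18) = 1 − (1−p)^18 = 1 − 0.003466 = 0.996534

0.9965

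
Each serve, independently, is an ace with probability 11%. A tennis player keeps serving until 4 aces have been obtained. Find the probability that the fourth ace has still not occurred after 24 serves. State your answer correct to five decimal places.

0.73228

Needing more than 24 serves ⇔ fewer than 4 successes in the first 24. With X ~ Binomial(24, 0.11), P(Y > 24) = P(X ≤ 3).
  k=0: C(24,0)·0.11^0·0.89^24 = 0.0610043
  k=1: C(24,1)·0.11^1·0.89^23 = 0.1809565
  k=2: C(24,2)·0.11^2·0.89^22 = 0.2572022
  k=3: C(24,3)·0.11^3·0.89^21 = 0.2331196
P(X ≤ 3) = 0.7322824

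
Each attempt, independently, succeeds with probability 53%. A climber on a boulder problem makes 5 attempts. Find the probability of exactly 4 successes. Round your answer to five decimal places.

X ~ Binomial(n=5, p=0.53).
P(X=4) = C(5,4) · p^4 · (1−p)^1
= 5 · 0.078905 · 0.47 = 0.1854263

0.18543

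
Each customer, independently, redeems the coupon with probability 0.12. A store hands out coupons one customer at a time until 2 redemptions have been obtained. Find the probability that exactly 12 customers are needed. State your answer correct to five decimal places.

0.04411

Y = trial on which the second success occurs; negative binomial, r=2, p=0.12.
P(Y=12) = C(11,1) · p^2 · (1−p)^10
= 11 · 0.0144 · 0.2785 = 0.0441146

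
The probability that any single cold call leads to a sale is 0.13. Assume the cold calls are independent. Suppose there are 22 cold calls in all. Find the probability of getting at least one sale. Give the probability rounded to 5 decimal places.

0.95329

P(at least one) = 1 − P(none) = 1 − (1 − 0.13)^22
= 1 − 0.0467115 = 0.9532885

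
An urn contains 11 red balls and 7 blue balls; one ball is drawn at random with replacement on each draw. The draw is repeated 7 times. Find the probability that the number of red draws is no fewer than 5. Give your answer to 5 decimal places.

0.44431

X ~ Binomial(7, 0.611111); P(X ≥ 5) = Σ C(7,k) p^k (1−p)^(7−k) over k:
  k=5: C(7,5)·0.611111^5·0.388889^2 = 0.2706894
  k=6: C(7,6)·0.611111^6·0.388889^1 = 0.1417897
  k=7: C(7,7)·0.611111^7·0.388889^0 = 0.0318303
Total = 0.4443094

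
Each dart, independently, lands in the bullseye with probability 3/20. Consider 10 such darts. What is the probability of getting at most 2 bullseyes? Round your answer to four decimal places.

X ~ Binomial(10, 0.15); P(X ≤ 2) = Σ C(10,k) p^k (1−p)^(10−k) over k:
  k=0: C(10,0)·0.15^0·0.85^10 = 0.196874
  k=1: C(10,1)·0.15^1·0.85^9 = 0.347425
  k=2: C(10,2)·0.15^2·0.85^8 = 0.275897
Total = 0.820196

0.8202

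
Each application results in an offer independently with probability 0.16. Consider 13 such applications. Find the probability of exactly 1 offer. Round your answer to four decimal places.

X ~ Binomial(n=13, p=0.16).
P(X=1) = C(13,1) · p^1 · (1−p)^12
= 13 · 0.16 · 0.12341 = 0.256693

0.2567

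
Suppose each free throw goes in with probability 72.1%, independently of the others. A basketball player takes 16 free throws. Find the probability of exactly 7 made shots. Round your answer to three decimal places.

X ~ Binomial(n=16, p=0.721).
P(X=7) = C(16,7) · p^7 · (1−p)^9
= 11440 · 0.10129 · 1.0243e-05 = 0.01187

0.012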